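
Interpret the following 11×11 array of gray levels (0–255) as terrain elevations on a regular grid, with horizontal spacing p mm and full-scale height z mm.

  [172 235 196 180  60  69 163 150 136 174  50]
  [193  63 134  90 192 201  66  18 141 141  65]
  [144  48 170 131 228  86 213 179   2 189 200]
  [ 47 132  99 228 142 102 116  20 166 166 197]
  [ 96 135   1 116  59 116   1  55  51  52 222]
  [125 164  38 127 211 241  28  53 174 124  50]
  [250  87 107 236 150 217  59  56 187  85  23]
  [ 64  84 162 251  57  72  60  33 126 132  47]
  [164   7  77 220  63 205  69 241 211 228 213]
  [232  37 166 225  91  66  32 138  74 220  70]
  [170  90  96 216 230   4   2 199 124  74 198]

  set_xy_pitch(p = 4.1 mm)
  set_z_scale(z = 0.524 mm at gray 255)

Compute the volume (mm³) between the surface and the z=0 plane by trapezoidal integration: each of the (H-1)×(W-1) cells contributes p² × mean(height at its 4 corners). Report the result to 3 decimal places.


424.446

height_mm = gray/255 × 0.524; cell vol = 4.1² × mean(4 corners)
unit = 4.1² × 0.524 / (4×255) = 0.00863573 mm³ per gray-sum
row 0: Σ corner-gray over 10 cells = 5298  → 45.7521
row 1: Σ corner-gray over 10 cells = 5186  → 44.7849
row 2: Σ corner-gray over 10 cells = 5422  → 46.8229
row 3: Σ corner-gray over 10 cells = 4076  → 35.1992
row 4: Σ corner-gray over 10 cells = 3985  → 34.4134
row 5: Σ corner-gray over 10 cells = 5136  → 44.3531
row 6: Σ corner-gray over 10 cells = 4706  → 40.6397
row 7: Σ corner-gray over 10 cells = 5084  → 43.9040
row 8: Σ corner-gray over 10 cells = 5419  → 46.7970
row 9: Σ corner-gray over 10 cells = 4838  → 41.7796
Σ rows: total corner-gray = 49150  → 424.4459 mm³


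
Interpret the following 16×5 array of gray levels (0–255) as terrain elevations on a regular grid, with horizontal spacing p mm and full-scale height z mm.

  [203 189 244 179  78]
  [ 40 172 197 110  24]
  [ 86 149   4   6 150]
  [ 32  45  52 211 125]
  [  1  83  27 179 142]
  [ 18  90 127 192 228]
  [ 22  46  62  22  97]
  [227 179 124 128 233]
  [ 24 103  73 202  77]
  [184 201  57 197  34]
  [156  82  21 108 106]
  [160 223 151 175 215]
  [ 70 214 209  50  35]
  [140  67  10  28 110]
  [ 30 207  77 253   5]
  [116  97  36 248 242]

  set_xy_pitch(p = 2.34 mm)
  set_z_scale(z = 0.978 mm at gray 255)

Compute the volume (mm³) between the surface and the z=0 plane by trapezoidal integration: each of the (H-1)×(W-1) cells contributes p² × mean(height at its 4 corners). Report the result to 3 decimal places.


146.053

height_mm = gray/255 × 0.978; cell vol = 2.34² × mean(4 corners)
unit = 2.34² × 0.978 / (4×255) = 0.00525013 mm³ per gray-sum
row 0: Σ corner-gray over 4 cells = 2527  → 13.2671
row 1: Σ corner-gray over 4 cells = 1576  → 8.2742
row 2: Σ corner-gray over 4 cells = 1327  → 6.9669
row 3: Σ corner-gray over 4 cells = 1494  → 7.8437
row 4: Σ corner-gray over 4 cells = 1785  → 9.3715
row 5: Σ corner-gray over 4 cells = 1443  → 7.5759
row 6: Σ corner-gray over 4 cells = 1701  → 8.9305
row 7: Σ corner-gray over 4 cells = 2179  → 11.4400
row 8: Σ corner-gray over 4 cells = 1985  → 10.4215
row 9: Σ corner-gray over 4 cells = 1812  → 9.5132
row 10: Σ corner-gray over 4 cells = 2157  → 11.3245
row 11: Σ corner-gray over 4 cells = 2524  → 13.2513
row 12: Σ corner-gray over 4 cells = 1511  → 7.9330
row 13: Σ corner-gray over 4 cells = 1569  → 8.2375
row 14: Σ corner-gray over 4 cells = 2229  → 11.7025
Σ rows: total corner-gray = 27819  → 146.0535 mm³


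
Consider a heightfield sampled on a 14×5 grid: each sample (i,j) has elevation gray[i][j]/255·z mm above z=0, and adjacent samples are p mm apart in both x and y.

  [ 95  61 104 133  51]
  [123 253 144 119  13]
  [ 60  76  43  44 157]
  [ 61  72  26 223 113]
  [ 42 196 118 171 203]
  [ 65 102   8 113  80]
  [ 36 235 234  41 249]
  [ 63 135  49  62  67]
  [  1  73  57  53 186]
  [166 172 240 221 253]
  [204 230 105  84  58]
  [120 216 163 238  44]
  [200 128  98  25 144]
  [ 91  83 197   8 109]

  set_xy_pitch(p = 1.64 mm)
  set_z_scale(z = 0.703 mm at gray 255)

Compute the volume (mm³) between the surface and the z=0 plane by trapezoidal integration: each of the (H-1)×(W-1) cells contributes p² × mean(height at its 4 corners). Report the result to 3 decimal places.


46.717

height_mm = gray/255 × 0.703; cell vol = 1.64² × mean(4 corners)
unit = 1.64² × 0.703 / (4×255) = 0.00185371 mm³ per gray-sum
row 0: Σ corner-gray over 4 cells = 1910  → 3.5406
row 1: Σ corner-gray over 4 cells = 1711  → 3.1717
row 2: Σ corner-gray over 4 cells = 1359  → 2.5192
row 3: Σ corner-gray over 4 cells = 2031  → 3.7649
row 4: Σ corner-gray over 4 cells = 1806  → 3.3478
row 5: Σ corner-gray over 4 cells = 1896  → 3.5146
row 6: Σ corner-gray over 4 cells = 1927  → 3.5721
row 7: Σ corner-gray over 4 cells = 1175  → 2.1781
row 8: Σ corner-gray over 4 cells = 2238  → 4.1486
row 9: Σ corner-gray over 4 cells = 2785  → 5.1626
row 10: Σ corner-gray over 4 cells = 2498  → 4.6306
row 11: Σ corner-gray over 4 cells = 2244  → 4.1597
row 12: Σ corner-gray over 4 cells = 1622  → 3.0067
Σ rows: total corner-gray = 25202  → 46.7173 mm³


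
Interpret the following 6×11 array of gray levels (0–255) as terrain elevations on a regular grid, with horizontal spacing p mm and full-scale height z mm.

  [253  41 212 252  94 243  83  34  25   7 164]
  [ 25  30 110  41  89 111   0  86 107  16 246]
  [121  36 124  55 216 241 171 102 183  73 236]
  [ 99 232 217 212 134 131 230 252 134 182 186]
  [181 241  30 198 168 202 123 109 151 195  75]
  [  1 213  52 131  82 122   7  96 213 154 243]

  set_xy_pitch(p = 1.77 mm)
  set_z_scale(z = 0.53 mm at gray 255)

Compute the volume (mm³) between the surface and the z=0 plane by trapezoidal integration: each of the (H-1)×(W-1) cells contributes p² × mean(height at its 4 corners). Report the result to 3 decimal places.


43.707

height_mm = gray/255 × 0.53; cell vol = 1.77² × mean(4 corners)
unit = 1.77² × 0.53 / (4×255) = 0.00162788 mm³ per gray-sum
row 0: Σ corner-gray over 10 cells = 3850  → 6.2673
row 1: Σ corner-gray over 10 cells = 4210  → 6.8534
row 2: Σ corner-gray over 10 cells = 6492  → 10.5682
row 3: Σ corner-gray over 10 cells = 6823  → 11.1070
row 4: Σ corner-gray over 10 cells = 5474  → 8.9110
Σ rows: total corner-gray = 26849  → 43.7069 mm³


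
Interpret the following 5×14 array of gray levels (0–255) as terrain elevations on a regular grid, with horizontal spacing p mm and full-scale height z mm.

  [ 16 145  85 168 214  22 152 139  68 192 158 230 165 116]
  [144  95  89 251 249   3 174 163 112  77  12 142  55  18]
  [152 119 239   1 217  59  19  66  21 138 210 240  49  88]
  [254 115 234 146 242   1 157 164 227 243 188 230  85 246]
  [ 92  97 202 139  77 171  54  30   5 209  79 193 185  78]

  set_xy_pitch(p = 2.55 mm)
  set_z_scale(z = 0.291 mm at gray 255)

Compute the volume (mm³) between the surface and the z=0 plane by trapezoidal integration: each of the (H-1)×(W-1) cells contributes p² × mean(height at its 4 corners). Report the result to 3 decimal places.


51.558

height_mm = gray/255 × 0.291; cell vol = 2.55² × mean(4 corners)
unit = 2.55² × 0.291 / (4×255) = 0.00185512 mm³ per gray-sum
row 0: Σ corner-gray over 13 cells = 6614  → 12.2698
row 1: Σ corner-gray over 13 cells = 6002  → 11.1345
row 2: Σ corner-gray over 13 cells = 7560  → 14.0247
row 3: Σ corner-gray over 13 cells = 7616  → 14.1286
Σ rows: total corner-gray = 27792  → 51.5576 mm³


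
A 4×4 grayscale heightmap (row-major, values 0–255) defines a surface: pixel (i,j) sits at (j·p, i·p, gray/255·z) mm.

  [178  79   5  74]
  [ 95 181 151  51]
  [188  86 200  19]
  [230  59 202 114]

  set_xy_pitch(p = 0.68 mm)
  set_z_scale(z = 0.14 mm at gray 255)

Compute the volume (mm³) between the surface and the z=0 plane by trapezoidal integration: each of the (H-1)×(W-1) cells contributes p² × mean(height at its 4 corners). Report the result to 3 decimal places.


0.283

height_mm = gray/255 × 0.14; cell vol = 0.68² × mean(4 corners)
unit = 0.68² × 0.14 / (4×255) = 6.34667e-05 mm³ per gray-sum
row 0: Σ corner-gray over 3 cells = 1230  → 0.0781
row 1: Σ corner-gray over 3 cells = 1589  → 0.1008
row 2: Σ corner-gray over 3 cells = 1645  → 0.1044
Σ rows: total corner-gray = 4464  → 0.2833 mm³


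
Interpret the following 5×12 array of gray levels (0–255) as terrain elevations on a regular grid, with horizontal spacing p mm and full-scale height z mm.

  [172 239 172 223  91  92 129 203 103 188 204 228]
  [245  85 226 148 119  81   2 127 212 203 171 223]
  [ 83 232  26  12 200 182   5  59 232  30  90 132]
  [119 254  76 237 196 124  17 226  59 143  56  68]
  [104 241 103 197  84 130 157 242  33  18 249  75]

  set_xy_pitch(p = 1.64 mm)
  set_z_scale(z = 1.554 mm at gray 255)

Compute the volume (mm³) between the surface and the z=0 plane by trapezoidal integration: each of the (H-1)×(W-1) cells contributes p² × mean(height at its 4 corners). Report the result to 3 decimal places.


97.668

height_mm = gray/255 × 1.554; cell vol = 1.64² × mean(4 corners)
unit = 1.64² × 1.554 / (4×255) = 0.00409768 mm³ per gray-sum
row 0: Σ corner-gray over 11 cells = 6904  → 28.2904
row 1: Σ corner-gray over 11 cells = 5567  → 22.8118
row 2: Σ corner-gray over 11 cells = 5314  → 21.7751
row 3: Σ corner-gray over 11 cells = 6050  → 24.7910
Σ rows: total corner-gray = 23835  → 97.6683 mm³


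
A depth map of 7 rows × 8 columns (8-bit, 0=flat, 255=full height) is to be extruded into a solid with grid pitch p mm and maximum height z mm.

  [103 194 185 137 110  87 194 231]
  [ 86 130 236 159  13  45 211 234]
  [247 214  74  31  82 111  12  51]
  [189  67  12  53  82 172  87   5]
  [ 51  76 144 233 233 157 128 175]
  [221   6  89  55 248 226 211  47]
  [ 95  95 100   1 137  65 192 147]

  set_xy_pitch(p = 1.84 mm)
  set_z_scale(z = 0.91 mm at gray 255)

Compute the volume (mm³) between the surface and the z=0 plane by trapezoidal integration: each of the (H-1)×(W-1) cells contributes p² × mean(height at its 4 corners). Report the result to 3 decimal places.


height_mm = gray/255 × 0.91; cell vol = 1.84² × mean(4 corners)
unit = 1.84² × 0.91 / (4×255) = 0.00302049 mm³ per gray-sum
row 0: Σ corner-gray over 7 cells = 4056  → 12.2511
row 1: Σ corner-gray over 7 cells = 3254  → 9.8287
row 2: Σ corner-gray over 7 cells = 2486  → 7.5089
row 3: Σ corner-gray over 7 cells = 3308  → 9.9918
row 4: Σ corner-gray over 7 cells = 4106  → 12.4021
row 5: Σ corner-gray over 7 cells = 3360  → 10.1488
Σ rows: total corner-gray = 20570  → 62.1314 mm³

62.131


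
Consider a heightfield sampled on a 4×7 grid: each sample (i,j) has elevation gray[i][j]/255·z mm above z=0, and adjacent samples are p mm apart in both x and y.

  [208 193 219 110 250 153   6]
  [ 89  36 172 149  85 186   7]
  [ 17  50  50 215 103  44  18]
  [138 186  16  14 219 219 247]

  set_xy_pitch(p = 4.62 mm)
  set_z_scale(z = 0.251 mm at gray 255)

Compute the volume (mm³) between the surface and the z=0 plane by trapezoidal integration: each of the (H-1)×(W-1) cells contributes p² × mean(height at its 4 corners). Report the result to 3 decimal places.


height_mm = gray/255 × 0.251; cell vol = 4.62² × mean(4 corners)
unit = 4.62² × 0.251 / (4×255) = 0.0052524 mm³ per gray-sum
row 0: Σ corner-gray over 6 cells = 3416  → 17.9422
row 1: Σ corner-gray over 6 cells = 2311  → 12.1383
row 2: Σ corner-gray over 6 cells = 2652  → 13.9294
Σ rows: total corner-gray = 8379  → 44.0098 mm³

44.010


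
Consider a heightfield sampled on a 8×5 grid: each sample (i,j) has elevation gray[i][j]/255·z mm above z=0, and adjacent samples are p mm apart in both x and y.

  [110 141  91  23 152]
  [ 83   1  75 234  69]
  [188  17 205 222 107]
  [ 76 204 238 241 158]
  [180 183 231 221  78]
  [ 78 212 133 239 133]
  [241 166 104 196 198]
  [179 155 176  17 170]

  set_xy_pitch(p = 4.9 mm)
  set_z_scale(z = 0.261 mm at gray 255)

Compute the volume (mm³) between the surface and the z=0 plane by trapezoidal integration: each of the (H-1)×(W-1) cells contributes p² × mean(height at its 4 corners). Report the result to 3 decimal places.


height_mm = gray/255 × 0.261; cell vol = 4.9² × mean(4 corners)
unit = 4.9² × 0.261 / (4×255) = 0.00614374 mm³ per gray-sum
row 0: Σ corner-gray over 4 cells = 1544  → 9.4859
row 1: Σ corner-gray over 4 cells = 1955  → 12.0110
row 2: Σ corner-gray over 4 cells = 2783  → 17.0980
row 3: Σ corner-gray over 4 cells = 3128  → 19.2176
row 4: Σ corner-gray over 4 cells = 2907  → 17.8598
row 5: Σ corner-gray over 4 cells = 2750  → 16.8953
row 6: Σ corner-gray over 4 cells = 2416  → 14.8433
Σ rows: total corner-gray = 17483  → 107.4109 mm³

107.411


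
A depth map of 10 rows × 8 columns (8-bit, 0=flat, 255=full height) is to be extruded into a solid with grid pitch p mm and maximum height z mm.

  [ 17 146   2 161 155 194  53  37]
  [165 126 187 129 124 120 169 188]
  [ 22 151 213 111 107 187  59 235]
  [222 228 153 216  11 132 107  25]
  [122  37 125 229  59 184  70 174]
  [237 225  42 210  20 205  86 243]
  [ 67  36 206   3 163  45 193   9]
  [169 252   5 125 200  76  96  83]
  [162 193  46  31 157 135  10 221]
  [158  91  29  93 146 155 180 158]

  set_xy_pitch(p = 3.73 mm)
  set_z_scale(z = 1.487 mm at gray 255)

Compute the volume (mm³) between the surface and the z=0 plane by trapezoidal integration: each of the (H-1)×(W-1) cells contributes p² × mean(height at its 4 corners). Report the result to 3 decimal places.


645.886

height_mm = gray/255 × 1.487; cell vol = 3.73² × mean(4 corners)
unit = 3.73² × 1.487 / (4×255) = 0.0202828 mm³ per gray-sum
row 0: Σ corner-gray over 7 cells = 3539  → 71.7809
row 1: Σ corner-gray over 7 cells = 3976  → 80.6445
row 2: Σ corner-gray over 7 cells = 3854  → 78.1700
row 3: Σ corner-gray over 7 cells = 3645  → 73.9309
row 4: Σ corner-gray over 7 cells = 3760  → 76.2634
row 5: Σ corner-gray over 7 cells = 3424  → 69.4484
row 6: Σ corner-gray over 7 cells = 3128  → 63.4447
row 7: Σ corner-gray over 7 cells = 3287  → 66.6696
row 8: Σ corner-gray over 7 cells = 3231  → 65.5338
Σ rows: total corner-gray = 31844  → 645.8863 mm³


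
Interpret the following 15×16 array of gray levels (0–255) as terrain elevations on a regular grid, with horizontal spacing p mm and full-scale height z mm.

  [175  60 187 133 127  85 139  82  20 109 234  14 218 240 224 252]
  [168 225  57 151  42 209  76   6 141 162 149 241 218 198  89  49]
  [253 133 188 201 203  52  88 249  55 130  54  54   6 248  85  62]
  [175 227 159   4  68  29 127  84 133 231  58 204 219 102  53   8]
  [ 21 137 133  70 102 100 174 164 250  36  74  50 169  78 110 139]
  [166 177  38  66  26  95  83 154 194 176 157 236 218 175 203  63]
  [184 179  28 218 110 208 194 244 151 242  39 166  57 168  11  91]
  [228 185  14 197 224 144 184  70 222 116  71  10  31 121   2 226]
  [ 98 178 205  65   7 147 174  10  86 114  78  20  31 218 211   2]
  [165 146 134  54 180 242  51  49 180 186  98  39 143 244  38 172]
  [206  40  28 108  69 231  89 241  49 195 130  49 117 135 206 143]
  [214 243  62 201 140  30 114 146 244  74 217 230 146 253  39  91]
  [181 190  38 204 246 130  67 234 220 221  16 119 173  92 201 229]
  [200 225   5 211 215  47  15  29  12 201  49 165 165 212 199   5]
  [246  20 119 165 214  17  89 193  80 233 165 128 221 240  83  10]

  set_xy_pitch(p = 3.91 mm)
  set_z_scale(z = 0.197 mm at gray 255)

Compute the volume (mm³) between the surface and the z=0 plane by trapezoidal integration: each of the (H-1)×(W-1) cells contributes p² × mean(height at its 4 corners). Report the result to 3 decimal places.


height_mm = gray/255 × 0.197; cell vol = 3.91² × mean(4 corners)
unit = 3.91² × 0.197 / (4×255) = 0.0029527 mm³ per gray-sum
row 0: Σ corner-gray over 15 cells = 8316  → 24.5547
row 1: Σ corner-gray over 15 cells = 7952  → 23.4799
row 2: Σ corner-gray over 15 cells = 7386  → 21.8087
row 3: Σ corner-gray over 15 cells = 7033  → 20.7664
row 4: Σ corner-gray over 15 cells = 7679  → 22.6738
row 5: Σ corner-gray over 15 cells = 8530  → 25.1865
row 6: Σ corner-gray over 15 cells = 7941  → 23.4474
row 7: Σ corner-gray over 15 cells = 6824  → 20.1492
row 8: Σ corner-gray over 15 cells = 7093  → 20.9435
row 9: Σ corner-gray over 15 cells = 7628  → 22.5232
row 10: Σ corner-gray over 15 cells = 8306  → 24.5251
row 11: Σ corner-gray over 15 cells = 9295  → 27.4454
row 12: Σ corner-gray over 15 cells = 8417  → 24.8529
row 13: Σ corner-gray over 15 cells = 7895  → 23.3116
Σ rows: total corner-gray = 110295  → 325.6682 mm³

325.668


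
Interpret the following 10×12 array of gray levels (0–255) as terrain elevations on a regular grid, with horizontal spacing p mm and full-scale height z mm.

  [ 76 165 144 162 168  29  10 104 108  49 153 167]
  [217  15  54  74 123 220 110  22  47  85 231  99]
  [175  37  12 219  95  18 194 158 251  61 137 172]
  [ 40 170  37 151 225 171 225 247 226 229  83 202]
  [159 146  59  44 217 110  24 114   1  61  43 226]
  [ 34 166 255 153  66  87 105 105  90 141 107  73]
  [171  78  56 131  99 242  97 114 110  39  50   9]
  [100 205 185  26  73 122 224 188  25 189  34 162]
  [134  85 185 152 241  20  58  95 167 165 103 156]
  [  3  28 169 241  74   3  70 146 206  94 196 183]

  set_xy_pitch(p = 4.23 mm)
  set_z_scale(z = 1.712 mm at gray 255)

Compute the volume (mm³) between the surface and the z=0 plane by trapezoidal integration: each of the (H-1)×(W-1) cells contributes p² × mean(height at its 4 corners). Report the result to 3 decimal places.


height_mm = gray/255 × 1.712; cell vol = 4.23² × mean(4 corners)
unit = 4.23² × 1.712 / (4×255) = 0.030032 mm³ per gray-sum
row 0: Σ corner-gray over 11 cells = 4705  → 141.3006
row 1: Σ corner-gray over 11 cells = 4989  → 149.8297
row 2: Σ corner-gray over 11 cells = 6481  → 194.6374
row 3: Σ corner-gray over 11 cells = 5793  → 173.9754
row 4: Σ corner-gray over 11 cells = 4680  → 140.5498
row 5: Σ corner-gray over 11 cells = 4869  → 146.2258
row 6: Σ corner-gray over 11 cells = 5016  → 150.6405
row 7: Σ corner-gray over 11 cells = 5636  → 169.2604
row 8: Σ corner-gray over 11 cells = 5472  → 164.3351
Σ rows: total corner-gray = 47641  → 1430.7547 mm³

1430.755


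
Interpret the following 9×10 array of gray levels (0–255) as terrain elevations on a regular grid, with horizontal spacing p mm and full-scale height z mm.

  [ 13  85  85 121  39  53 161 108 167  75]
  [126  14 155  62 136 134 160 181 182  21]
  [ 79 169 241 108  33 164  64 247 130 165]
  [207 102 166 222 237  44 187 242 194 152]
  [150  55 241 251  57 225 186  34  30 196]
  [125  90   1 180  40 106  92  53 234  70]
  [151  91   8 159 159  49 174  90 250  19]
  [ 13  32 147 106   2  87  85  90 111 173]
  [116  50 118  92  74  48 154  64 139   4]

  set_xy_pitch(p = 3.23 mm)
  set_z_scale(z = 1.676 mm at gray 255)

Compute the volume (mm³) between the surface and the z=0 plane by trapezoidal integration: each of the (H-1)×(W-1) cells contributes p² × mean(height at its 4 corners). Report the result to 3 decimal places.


height_mm = gray/255 × 1.676; cell vol = 3.23² × mean(4 corners)
unit = 3.23² × 1.676 / (4×255) = 0.0171427 mm³ per gray-sum
row 0: Σ corner-gray over 9 cells = 3921  → 67.2165
row 1: Σ corner-gray over 9 cells = 4751  → 81.4449
row 2: Σ corner-gray over 9 cells = 5703  → 97.7647
row 3: Σ corner-gray over 9 cells = 5651  → 96.8733
row 4: Σ corner-gray over 9 cells = 4291  → 73.5593
row 5: Σ corner-gray over 9 cells = 3917  → 67.1479
row 6: Σ corner-gray over 9 cells = 3636  → 62.3308
row 7: Σ corner-gray over 9 cells = 3104  → 53.2109
Σ rows: total corner-gray = 34974  → 599.5483 mm³

599.548


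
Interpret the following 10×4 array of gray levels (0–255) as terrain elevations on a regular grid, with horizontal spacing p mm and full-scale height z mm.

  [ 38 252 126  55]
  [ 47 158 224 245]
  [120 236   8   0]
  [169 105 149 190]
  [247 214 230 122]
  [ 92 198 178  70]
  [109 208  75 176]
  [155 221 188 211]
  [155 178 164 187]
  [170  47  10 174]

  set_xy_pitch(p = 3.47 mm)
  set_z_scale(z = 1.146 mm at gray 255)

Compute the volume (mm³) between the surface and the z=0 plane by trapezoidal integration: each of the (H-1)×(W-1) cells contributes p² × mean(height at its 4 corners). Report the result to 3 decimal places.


height_mm = gray/255 × 1.146; cell vol = 3.47² × mean(4 corners)
unit = 3.47² × 1.146 / (4×255) = 0.0135283 mm³ per gray-sum
row 0: Σ corner-gray over 3 cells = 1905  → 25.7714
row 1: Σ corner-gray over 3 cells = 1664  → 22.5111
row 2: Σ corner-gray over 3 cells = 1475  → 19.9543
row 3: Σ corner-gray over 3 cells = 2124  → 28.7341
row 4: Σ corner-gray over 3 cells = 2171  → 29.3700
row 5: Σ corner-gray over 3 cells = 1765  → 23.8775
row 6: Σ corner-gray over 3 cells = 2035  → 27.5301
row 7: Σ corner-gray over 3 cells = 2210  → 29.8976
row 8: Σ corner-gray over 3 cells = 1484  → 20.0760
Σ rows: total corner-gray = 16833  → 227.7220 mm³

227.722


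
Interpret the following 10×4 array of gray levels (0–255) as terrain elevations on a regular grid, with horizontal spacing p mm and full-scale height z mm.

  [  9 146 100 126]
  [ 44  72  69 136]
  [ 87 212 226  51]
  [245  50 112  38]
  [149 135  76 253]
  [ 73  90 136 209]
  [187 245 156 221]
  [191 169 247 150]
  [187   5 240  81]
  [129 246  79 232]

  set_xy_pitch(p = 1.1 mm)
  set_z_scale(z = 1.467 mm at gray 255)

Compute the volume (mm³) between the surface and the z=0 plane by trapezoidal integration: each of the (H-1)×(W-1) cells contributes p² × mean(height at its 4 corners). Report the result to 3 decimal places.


26.456

height_mm = gray/255 × 1.467; cell vol = 1.1² × mean(4 corners)
unit = 1.1² × 1.467 / (4×255) = 0.00174026 mm³ per gray-sum
row 0: Σ corner-gray over 3 cells = 1089  → 1.8951
row 1: Σ corner-gray over 3 cells = 1476  → 2.5686
row 2: Σ corner-gray over 3 cells = 1621  → 2.8210
row 3: Σ corner-gray over 3 cells = 1431  → 2.4903
row 4: Σ corner-gray over 3 cells = 1558  → 2.7113
row 5: Σ corner-gray over 3 cells = 1944  → 3.3831
row 6: Σ corner-gray over 3 cells = 2383  → 4.1471
row 7: Σ corner-gray over 3 cells = 1931  → 3.3605
row 8: Σ corner-gray over 3 cells = 1769  → 3.0785
Σ rows: total corner-gray = 15202  → 26.4555 mm³


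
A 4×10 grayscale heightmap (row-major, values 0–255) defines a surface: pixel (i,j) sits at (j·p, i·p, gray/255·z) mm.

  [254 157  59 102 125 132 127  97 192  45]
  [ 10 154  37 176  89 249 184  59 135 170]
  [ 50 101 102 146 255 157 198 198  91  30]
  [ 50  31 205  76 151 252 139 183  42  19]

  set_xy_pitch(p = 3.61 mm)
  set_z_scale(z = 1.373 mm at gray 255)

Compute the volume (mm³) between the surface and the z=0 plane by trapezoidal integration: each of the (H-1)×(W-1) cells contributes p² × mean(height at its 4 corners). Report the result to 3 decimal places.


height_mm = gray/255 × 1.373; cell vol = 3.61² × mean(4 corners)
unit = 3.61² × 1.373 / (4×255) = 0.0175422 mm³ per gray-sum
row 0: Σ corner-gray over 9 cells = 4627  → 81.1679
row 1: Σ corner-gray over 9 cells = 4922  → 86.3428
row 2: Σ corner-gray over 9 cells = 4803  → 84.2553
Σ rows: total corner-gray = 14352  → 251.7661 mm³

251.766


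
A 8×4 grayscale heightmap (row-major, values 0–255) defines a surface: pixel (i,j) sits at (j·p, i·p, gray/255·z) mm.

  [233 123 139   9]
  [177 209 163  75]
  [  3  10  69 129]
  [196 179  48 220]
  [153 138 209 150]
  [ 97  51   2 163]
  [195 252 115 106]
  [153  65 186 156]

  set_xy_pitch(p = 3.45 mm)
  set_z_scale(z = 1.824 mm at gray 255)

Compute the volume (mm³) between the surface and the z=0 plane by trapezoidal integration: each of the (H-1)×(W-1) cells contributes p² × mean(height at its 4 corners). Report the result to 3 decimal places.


227.425

height_mm = gray/255 × 1.824; cell vol = 3.45² × mean(4 corners)
unit = 3.45² × 1.824 / (4×255) = 0.0212845 mm³ per gray-sum
row 0: Σ corner-gray over 3 cells = 1762  → 37.5032
row 1: Σ corner-gray over 3 cells = 1286  → 27.3718
row 2: Σ corner-gray over 3 cells = 1160  → 24.6900
row 3: Σ corner-gray over 3 cells = 1867  → 39.7381
row 4: Σ corner-gray over 3 cells = 1363  → 29.0107
row 5: Σ corner-gray over 3 cells = 1401  → 29.8195
row 6: Σ corner-gray over 3 cells = 1846  → 39.2911
Σ rows: total corner-gray = 10685  → 227.4246 mm³


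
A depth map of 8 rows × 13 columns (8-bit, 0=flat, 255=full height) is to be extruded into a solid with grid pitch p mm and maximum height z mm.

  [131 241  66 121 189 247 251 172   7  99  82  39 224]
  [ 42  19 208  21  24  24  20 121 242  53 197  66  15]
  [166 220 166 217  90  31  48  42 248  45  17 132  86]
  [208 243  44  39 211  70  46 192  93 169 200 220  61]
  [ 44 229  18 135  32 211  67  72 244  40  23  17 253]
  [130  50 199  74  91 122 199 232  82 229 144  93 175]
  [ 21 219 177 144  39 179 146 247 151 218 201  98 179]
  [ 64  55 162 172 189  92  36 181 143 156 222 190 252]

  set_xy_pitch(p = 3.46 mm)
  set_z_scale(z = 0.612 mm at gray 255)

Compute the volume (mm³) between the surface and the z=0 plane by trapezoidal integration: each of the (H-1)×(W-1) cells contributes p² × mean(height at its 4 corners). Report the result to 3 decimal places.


height_mm = gray/255 × 0.612; cell vol = 3.46² × mean(4 corners)
unit = 3.46² × 0.612 / (4×255) = 0.00718296 mm³ per gray-sum
row 0: Σ corner-gray over 12 cells = 5430  → 39.0035
row 1: Σ corner-gray over 12 cells = 4811  → 34.5572
row 2: Σ corner-gray over 12 cells = 6087  → 43.7227
row 3: Σ corner-gray over 12 cells = 5796  → 41.6324
row 4: Σ corner-gray over 12 cells = 5808  → 41.7186
row 5: Σ corner-gray over 12 cells = 7173  → 51.5234
row 6: Σ corner-gray over 12 cells = 7350  → 52.7948
Σ rows: total corner-gray = 42455  → 304.9526 mm³

304.953


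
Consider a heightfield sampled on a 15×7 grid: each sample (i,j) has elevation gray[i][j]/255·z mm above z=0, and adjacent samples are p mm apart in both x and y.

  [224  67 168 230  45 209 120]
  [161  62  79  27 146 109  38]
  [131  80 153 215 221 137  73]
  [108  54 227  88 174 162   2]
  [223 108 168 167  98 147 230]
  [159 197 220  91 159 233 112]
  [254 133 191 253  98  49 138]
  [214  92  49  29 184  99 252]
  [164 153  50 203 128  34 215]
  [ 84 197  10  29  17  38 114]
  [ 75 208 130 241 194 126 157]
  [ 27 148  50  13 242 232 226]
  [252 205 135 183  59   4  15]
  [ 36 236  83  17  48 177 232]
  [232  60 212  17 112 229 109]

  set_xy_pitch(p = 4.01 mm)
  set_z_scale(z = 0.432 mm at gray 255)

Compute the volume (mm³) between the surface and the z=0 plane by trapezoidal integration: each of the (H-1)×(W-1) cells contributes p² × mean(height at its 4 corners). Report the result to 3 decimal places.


299.133

height_mm = gray/255 × 0.432; cell vol = 4.01² × mean(4 corners)
unit = 4.01² × 0.432 / (4×255) = 0.0068104 mm³ per gray-sum
row 0: Σ corner-gray over 6 cells = 2827  → 19.2530
row 1: Σ corner-gray over 6 cells = 2861  → 19.4845
row 2: Σ corner-gray over 6 cells = 3336  → 22.7195
row 3: Σ corner-gray over 6 cells = 3349  → 22.8080
row 4: Σ corner-gray over 6 cells = 3900  → 26.5605
row 5: Σ corner-gray over 6 cells = 3911  → 26.6355
row 6: Σ corner-gray over 6 cells = 3212  → 21.8750
row 7: Σ corner-gray over 6 cells = 2887  → 19.6616
row 8: Σ corner-gray over 6 cells = 2295  → 15.6299
row 9: Σ corner-gray over 6 cells = 2810  → 19.1372
row 10: Σ corner-gray over 6 cells = 3653  → 24.8784
row 11: Σ corner-gray over 6 cells = 3062  → 20.8534
row 12: Σ corner-gray over 6 cells = 2829  → 19.2666
row 13: Σ corner-gray over 6 cells = 2991  → 20.3699
Σ rows: total corner-gray = 43923  → 299.1330 mm³


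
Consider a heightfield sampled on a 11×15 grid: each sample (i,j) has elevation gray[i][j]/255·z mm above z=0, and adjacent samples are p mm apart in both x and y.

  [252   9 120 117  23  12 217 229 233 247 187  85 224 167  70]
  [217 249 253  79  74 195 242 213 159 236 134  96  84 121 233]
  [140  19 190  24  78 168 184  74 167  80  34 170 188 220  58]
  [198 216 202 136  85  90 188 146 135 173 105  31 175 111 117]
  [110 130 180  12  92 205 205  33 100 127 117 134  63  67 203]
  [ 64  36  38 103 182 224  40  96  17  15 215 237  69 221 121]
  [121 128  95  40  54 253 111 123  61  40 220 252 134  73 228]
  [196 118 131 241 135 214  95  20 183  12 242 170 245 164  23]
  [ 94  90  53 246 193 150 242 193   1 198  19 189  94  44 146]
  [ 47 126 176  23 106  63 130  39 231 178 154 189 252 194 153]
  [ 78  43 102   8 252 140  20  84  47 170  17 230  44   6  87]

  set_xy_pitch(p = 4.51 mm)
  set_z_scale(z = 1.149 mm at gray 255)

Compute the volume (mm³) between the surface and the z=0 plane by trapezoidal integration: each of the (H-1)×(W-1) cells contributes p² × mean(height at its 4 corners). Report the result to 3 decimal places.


1693.854

height_mm = gray/255 × 1.149; cell vol = 4.51² × mean(4 corners)
unit = 4.51² × 1.149 / (4×255) = 0.0229125 mm³ per gray-sum
row 0: Σ corner-gray over 14 cells = 8782  → 201.2178
row 1: Σ corner-gray over 14 cells = 8110  → 185.8206
row 2: Σ corner-gray over 14 cells = 7291  → 167.0552
row 3: Σ corner-gray over 14 cells = 7144  → 163.6871
row 4: Σ corner-gray over 14 cells = 6414  → 146.9609
row 5: Σ corner-gray over 14 cells = 6688  → 153.2390
row 6: Σ corner-gray over 14 cells = 7676  → 175.8765
row 7: Σ corner-gray over 14 cells = 7823  → 179.2447
row 8: Σ corner-gray over 14 cells = 7586  → 173.8144
row 9: Σ corner-gray over 14 cells = 6413  → 146.9380
Σ rows: total corner-gray = 73927  → 1693.8542 mm³


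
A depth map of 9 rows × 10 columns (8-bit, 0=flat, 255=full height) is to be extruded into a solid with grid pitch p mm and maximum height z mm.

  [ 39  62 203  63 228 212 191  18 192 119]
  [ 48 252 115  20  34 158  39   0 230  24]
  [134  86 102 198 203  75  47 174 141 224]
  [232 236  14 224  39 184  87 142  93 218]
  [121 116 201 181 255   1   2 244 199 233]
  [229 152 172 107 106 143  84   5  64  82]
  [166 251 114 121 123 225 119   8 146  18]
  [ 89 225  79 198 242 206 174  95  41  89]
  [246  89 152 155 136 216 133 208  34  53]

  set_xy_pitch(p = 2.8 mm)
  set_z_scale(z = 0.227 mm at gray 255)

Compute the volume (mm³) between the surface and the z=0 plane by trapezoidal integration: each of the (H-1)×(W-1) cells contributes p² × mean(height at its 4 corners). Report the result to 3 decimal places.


height_mm = gray/255 × 0.227; cell vol = 2.8² × mean(4 corners)
unit = 2.8² × 0.227 / (4×255) = 0.00174478 mm³ per gray-sum
row 0: Σ corner-gray over 9 cells = 4264  → 7.4398
row 1: Σ corner-gray over 9 cells = 4178  → 7.2897
row 2: Σ corner-gray over 9 cells = 4898  → 8.5460
row 3: Σ corner-gray over 9 cells = 5240  → 9.1427
row 4: Σ corner-gray over 9 cells = 4729  → 8.2511
row 5: Σ corner-gray over 9 cells = 4375  → 7.6334
row 6: Σ corner-gray over 9 cells = 5096  → 8.8914
row 7: Σ corner-gray over 9 cells = 5243  → 9.1479
Σ rows: total corner-gray = 38023  → 66.3419 mm³

66.342


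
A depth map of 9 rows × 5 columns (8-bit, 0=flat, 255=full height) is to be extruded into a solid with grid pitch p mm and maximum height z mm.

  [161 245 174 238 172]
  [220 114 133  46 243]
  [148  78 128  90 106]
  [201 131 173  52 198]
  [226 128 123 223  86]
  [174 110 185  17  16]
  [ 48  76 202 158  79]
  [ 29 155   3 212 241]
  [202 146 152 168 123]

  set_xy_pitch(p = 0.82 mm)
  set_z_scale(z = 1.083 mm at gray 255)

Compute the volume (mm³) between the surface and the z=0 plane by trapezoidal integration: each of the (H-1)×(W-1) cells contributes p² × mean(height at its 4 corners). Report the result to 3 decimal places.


12.195

height_mm = gray/255 × 1.083; cell vol = 0.82² × mean(4 corners)
unit = 0.82² × 1.083 / (4×255) = 0.000713931 mm³ per gray-sum
row 0: Σ corner-gray over 4 cells = 2696  → 1.9248
row 1: Σ corner-gray over 4 cells = 1895  → 1.3529
row 2: Σ corner-gray over 4 cells = 1957  → 1.3972
row 3: Σ corner-gray over 4 cells = 2371  → 1.6927
row 4: Σ corner-gray over 4 cells = 2074  → 1.4807
row 5: Σ corner-gray over 4 cells = 1813  → 1.2944
row 6: Σ corner-gray over 4 cells = 2009  → 1.4343
row 7: Σ corner-gray over 4 cells = 2267  → 1.6185
Σ rows: total corner-gray = 17082  → 12.1954 mm³


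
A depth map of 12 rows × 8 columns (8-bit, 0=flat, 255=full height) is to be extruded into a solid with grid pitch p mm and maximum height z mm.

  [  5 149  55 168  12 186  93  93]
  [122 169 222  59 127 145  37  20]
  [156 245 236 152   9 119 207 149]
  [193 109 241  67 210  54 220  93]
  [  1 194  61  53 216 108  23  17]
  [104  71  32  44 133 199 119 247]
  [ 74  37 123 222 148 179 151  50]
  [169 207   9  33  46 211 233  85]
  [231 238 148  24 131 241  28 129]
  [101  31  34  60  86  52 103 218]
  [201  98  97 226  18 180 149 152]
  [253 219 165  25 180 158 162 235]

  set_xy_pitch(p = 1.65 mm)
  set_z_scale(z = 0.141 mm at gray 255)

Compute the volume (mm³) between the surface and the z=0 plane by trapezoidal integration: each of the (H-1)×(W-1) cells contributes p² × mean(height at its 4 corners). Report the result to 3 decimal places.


height_mm = gray/255 × 0.141; cell vol = 1.65² × mean(4 corners)
unit = 1.65² × 0.141 / (4×255) = 0.000376346 mm³ per gray-sum
row 0: Σ corner-gray over 7 cells = 3084  → 1.1606
row 1: Σ corner-gray over 7 cells = 3901  → 1.4681
row 2: Σ corner-gray over 7 cells = 4329  → 1.6292
row 3: Σ corner-gray over 7 cells = 3416  → 1.2856
row 4: Σ corner-gray over 7 cells = 2875  → 1.0820
row 5: Σ corner-gray over 7 cells = 3391  → 1.2762
row 6: Σ corner-gray over 7 cells = 3576  → 1.3458
row 7: Σ corner-gray over 7 cells = 3712  → 1.3970
row 8: Σ corner-gray over 7 cells = 3031  → 1.1407
row 9: Σ corner-gray over 7 cells = 2940  → 1.1065
row 10: Σ corner-gray over 7 cells = 4195  → 1.5788
Σ rows: total corner-gray = 38450  → 14.4705 mm³

14.470


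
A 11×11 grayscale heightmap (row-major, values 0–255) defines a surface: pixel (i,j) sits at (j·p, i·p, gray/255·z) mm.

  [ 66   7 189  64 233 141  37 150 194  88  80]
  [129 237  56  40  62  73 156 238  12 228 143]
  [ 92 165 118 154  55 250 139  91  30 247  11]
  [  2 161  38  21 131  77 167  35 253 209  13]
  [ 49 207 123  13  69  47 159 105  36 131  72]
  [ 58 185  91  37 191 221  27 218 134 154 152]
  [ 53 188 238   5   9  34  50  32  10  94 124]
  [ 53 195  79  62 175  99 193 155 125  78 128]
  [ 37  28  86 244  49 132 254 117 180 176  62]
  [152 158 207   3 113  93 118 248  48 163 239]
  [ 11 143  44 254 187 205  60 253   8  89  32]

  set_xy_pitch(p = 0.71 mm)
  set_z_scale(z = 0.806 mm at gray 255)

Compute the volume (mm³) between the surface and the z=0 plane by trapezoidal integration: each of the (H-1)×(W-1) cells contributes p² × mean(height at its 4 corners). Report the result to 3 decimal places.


18.855

height_mm = gray/255 × 0.806; cell vol = 0.71² × mean(4 corners)
unit = 0.71² × 0.806 / (4×255) = 0.000398338 mm³ per gray-sum
row 0: Σ corner-gray over 10 cells = 4828  → 1.9232
row 1: Σ corner-gray over 10 cells = 5077  → 2.0224
row 2: Σ corner-gray over 10 cells = 4800  → 1.9120
row 3: Σ corner-gray over 10 cells = 4100  → 1.6332
row 4: Σ corner-gray over 10 cells = 4627  → 1.8431
row 5: Σ corner-gray over 10 cells = 4223  → 1.6822
row 6: Σ corner-gray over 10 cells = 4000  → 1.5934
row 7: Σ corner-gray over 10 cells = 5134  → 2.0451
row 8: Σ corner-gray over 10 cells = 5324  → 2.1208
row 9: Σ corner-gray over 10 cells = 5222  → 2.0801
Σ rows: total corner-gray = 47335  → 18.8553 mm³


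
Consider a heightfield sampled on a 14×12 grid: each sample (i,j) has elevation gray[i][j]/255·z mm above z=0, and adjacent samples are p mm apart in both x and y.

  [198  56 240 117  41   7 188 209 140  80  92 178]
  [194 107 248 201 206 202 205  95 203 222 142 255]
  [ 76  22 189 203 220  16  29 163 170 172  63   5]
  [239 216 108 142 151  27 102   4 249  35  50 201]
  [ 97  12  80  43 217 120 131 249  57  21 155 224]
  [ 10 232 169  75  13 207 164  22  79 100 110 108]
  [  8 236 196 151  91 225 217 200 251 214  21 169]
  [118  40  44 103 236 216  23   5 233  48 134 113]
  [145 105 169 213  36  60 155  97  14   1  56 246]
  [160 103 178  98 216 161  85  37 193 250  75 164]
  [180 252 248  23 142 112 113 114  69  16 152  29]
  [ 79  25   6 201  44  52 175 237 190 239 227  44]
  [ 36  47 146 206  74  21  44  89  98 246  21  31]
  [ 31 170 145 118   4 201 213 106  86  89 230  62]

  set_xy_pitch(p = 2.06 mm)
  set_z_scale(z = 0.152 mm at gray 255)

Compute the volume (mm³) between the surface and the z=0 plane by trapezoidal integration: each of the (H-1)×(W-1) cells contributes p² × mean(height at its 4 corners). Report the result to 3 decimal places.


45.738

height_mm = gray/255 × 0.152; cell vol = 2.06² × mean(4 corners)
unit = 2.06² × 0.152 / (4×255) = 0.00063238 mm³ per gray-sum
row 0: Σ corner-gray over 11 cells = 6827  → 4.3173
row 1: Σ corner-gray over 11 cells = 6686  → 4.2281
row 2: Σ corner-gray over 11 cells = 5183  → 3.2776
row 3: Σ corner-gray over 11 cells = 5099  → 3.2245
row 4: Σ corner-gray over 11 cells = 4951  → 3.1309
row 5: Σ corner-gray over 11 cells = 6241  → 3.9467
row 6: Σ corner-gray over 11 cells = 6176  → 3.9056
row 7: Σ corner-gray over 11 cells = 4598  → 2.9077
row 8: Σ corner-gray over 11 cells = 5319  → 3.3636
row 9: Σ corner-gray over 11 cells = 5807  → 3.6722
row 10: Σ corner-gray over 11 cells = 5606  → 3.5451
row 11: Σ corner-gray over 11 cells = 4966  → 3.1404
row 12: Σ corner-gray over 11 cells = 4868  → 3.0784
Σ rows: total corner-gray = 72327  → 45.7381 mm³


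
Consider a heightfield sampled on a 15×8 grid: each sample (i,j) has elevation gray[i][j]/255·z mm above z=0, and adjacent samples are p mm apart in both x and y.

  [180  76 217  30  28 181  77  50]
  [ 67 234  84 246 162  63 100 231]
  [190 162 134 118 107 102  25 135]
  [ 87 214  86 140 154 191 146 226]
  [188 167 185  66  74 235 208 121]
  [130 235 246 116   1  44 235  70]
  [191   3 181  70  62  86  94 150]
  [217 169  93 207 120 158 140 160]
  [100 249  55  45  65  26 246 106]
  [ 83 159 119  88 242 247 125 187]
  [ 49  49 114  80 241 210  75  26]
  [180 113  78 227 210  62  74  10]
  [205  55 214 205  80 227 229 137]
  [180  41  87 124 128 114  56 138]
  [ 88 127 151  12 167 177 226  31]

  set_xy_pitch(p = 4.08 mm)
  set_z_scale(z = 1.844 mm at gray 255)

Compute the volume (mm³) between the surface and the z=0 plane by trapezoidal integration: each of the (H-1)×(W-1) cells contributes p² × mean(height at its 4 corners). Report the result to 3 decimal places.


height_mm = gray/255 × 1.844; cell vol = 4.08² × mean(4 corners)
unit = 4.08² × 1.844 / (4×255) = 0.0300941 mm³ per gray-sum
row 0: Σ corner-gray over 7 cells = 3524  → 106.0515
row 1: Σ corner-gray over 7 cells = 3697  → 111.2578
row 2: Σ corner-gray over 7 cells = 3796  → 114.2371
row 3: Σ corner-gray over 7 cells = 4354  → 131.0296
row 4: Σ corner-gray over 7 cells = 4133  → 124.3788
row 5: Σ corner-gray over 7 cells = 3287  → 98.9192
row 6: Σ corner-gray over 7 cells = 3484  → 104.8478
row 7: Σ corner-gray over 7 cells = 3729  → 112.2208
row 8: Σ corner-gray over 7 cells = 3808  → 114.5983
row 9: Σ corner-gray over 7 cells = 3843  → 115.6515
row 10: Σ corner-gray over 7 cells = 3331  → 100.2434
row 11: Σ corner-gray over 7 cells = 4080  → 122.7838
row 12: Σ corner-gray over 7 cells = 3780  → 113.7556
row 13: Σ corner-gray over 7 cells = 3257  → 98.0164
Σ rows: total corner-gray = 52103  → 1567.9919 mm³

1567.992


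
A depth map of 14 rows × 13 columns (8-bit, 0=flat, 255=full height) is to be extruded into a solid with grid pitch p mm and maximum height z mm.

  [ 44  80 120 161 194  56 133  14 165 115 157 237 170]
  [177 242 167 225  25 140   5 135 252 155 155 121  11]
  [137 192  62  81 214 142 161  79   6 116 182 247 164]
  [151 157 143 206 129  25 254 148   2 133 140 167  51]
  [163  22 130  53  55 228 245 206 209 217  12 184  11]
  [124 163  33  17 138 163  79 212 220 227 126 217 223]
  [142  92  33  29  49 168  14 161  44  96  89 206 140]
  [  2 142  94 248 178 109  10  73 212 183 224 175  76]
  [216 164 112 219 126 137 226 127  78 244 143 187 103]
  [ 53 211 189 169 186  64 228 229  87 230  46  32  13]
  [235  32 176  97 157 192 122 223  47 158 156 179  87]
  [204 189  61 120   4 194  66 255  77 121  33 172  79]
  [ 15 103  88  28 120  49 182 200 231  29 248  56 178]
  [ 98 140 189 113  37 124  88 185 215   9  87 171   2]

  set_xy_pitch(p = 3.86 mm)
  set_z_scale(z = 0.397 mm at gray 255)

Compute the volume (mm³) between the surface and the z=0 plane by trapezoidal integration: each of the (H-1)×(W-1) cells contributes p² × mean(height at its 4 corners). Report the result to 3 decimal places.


483.487

height_mm = gray/255 × 0.397; cell vol = 3.86² × mean(4 corners)
unit = 3.86² × 0.397 / (4×255) = 0.00579916 mm³ per gray-sum
row 0: Σ corner-gray over 12 cells = 6510  → 37.7525
row 1: Σ corner-gray over 12 cells = 6697  → 38.8370
row 2: Σ corner-gray over 12 cells = 6475  → 37.5495
row 3: Σ corner-gray over 12 cells = 6506  → 37.7293
row 4: Σ corner-gray over 12 cells = 6833  → 39.6256
row 5: Σ corner-gray over 12 cells = 5781  → 33.5249
row 6: Σ corner-gray over 12 cells = 5618  → 32.5797
row 7: Σ corner-gray over 12 cells = 7219  → 41.8641
row 8: Σ corner-gray over 12 cells = 7253  → 42.0613
row 9: Σ corner-gray over 12 cells = 6808  → 39.4807
row 10: Σ corner-gray over 12 cells = 6267  → 36.3433
row 11: Σ corner-gray over 12 cells = 5728  → 33.2176
row 12: Σ corner-gray over 12 cells = 5677  → 32.9218
Σ rows: total corner-gray = 83372  → 483.4874 mm³
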